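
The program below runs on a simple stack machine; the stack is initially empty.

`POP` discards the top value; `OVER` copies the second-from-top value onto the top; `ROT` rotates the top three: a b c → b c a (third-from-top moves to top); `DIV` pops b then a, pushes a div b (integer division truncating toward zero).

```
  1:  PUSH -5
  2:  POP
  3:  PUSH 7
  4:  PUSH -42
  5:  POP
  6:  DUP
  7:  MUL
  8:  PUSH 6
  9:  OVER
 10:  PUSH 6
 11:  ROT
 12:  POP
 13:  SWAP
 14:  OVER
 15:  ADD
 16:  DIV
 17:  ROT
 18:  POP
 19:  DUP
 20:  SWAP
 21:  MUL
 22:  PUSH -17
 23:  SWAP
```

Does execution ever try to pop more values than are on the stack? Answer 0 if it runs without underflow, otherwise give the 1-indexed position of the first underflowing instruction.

17

PUSH -5  -> -5
POP      -> (empty)
PUSH 7   -> 7
PUSH -42 -> 7 -42
POP      -> 7
DUP      -> 7 7
MUL      -> 49
PUSH 6   -> 49 6
OVER     -> 49 6 49
PUSH 6   -> 49 6 49 6
ROT      -> 49 49 6 6
POP      -> 49 49 6
SWAP     -> 49 6 49
OVER     -> 49 6 49 6
ADD      -> 49 6 55
DIV      -> 49 0
ROT  — needs 3 operands, stack has 2 → underflow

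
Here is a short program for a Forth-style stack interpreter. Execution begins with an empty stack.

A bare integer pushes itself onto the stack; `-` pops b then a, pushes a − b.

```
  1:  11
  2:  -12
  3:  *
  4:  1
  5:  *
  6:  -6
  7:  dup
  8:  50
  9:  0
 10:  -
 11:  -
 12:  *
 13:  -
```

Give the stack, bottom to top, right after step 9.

[-132, -6, -6, 50, 0]

11   11
-12  11 -12
*    -132
1    -132 1
*    -132
-6   -132 -6
dup  -132 -6 -6
50   -132 -6 -6 50
0    -132 -6 -6 50 0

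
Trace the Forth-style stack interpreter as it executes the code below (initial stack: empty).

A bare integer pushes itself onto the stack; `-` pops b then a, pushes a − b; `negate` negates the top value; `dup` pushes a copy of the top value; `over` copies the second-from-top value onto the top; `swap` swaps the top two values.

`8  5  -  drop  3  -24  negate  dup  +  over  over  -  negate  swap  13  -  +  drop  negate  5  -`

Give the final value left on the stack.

-8

8      -> 8
5      -> 8 5
-      -> 3
drop   -> (empty)
3      -> 3
-24    -> 3 -24
negate -> 3 24
dup    -> 3 24 24
+      -> 3 48
over   -> 3 48 3
over   -> 3 48 3 48
-      -> 3 48 -45
negate -> 3 48 45
swap   -> 3 45 48
13     -> 3 45 48 13
-      -> 3 45 35
+      -> 3 80
drop   -> 3
negate -> -3
5      -> -3 5
-      -> -8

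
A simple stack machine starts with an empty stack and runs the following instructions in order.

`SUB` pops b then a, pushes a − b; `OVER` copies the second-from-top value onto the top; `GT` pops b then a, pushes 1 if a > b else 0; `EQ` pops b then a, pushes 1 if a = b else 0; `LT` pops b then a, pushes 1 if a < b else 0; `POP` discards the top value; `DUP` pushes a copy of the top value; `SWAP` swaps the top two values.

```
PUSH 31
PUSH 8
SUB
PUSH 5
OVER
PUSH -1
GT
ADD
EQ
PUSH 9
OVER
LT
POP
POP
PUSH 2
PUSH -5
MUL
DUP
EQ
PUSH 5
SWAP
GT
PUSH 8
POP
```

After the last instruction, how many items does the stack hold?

1

PUSH 31 -> 31
PUSH 8  -> 31 8
SUB     -> 23
PUSH 5  -> 23 5
OVER    -> 23 5 23
PUSH -1 -> 23 5 23 -1
GT      -> 23 5 1
ADD     -> 23 6
EQ      -> 0
PUSH 9  -> 0 9
OVER    -> 0 9 0
LT      -> 0 0
POP     -> 0
POP     -> (empty)
PUSH 2  -> 2
PUSH -5 -> 2 -5
MUL     -> -10
DUP     -> -10 -10
EQ      -> 1
PUSH 5  -> 1 5
SWAP    -> 5 1
GT      -> 1
PUSH 8  -> 1 8
POP     -> 1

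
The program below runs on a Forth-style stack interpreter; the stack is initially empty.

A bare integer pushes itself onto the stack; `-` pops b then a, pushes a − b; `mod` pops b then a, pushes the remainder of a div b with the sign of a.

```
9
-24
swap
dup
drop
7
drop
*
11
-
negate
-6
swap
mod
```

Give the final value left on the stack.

9      → [9]
-24    → [9, -24]
swap   → [-24, 9]
dup    → [-24, 9, 9]
drop   → [-24, 9]
7      → [-24, 9, 7]
drop   → [-24, 9]
*      → [-216]
11     → [-216, 11]
-      → [-227]
negate → [227]
-6     → [227, -6]
swap   → [-6, 227]
mod    → [-6]

-6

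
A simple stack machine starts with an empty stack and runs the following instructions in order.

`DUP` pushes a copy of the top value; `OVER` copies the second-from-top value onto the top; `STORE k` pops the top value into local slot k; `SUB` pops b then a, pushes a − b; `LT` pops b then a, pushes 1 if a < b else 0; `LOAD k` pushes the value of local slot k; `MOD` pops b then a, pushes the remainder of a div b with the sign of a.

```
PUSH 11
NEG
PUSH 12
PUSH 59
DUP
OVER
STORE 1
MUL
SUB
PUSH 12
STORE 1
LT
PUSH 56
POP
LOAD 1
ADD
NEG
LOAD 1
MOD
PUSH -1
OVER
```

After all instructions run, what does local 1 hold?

12

PUSH 11  11
NEG      -11
PUSH 12  -11 12
PUSH 59  -11 12 59
DUP      -11 12 59 59
OVER     -11 12 59 59 59
STORE 1  -11 12 59 59
MUL      -11 12 3481
SUB      -11 -3469
PUSH 12  -11 -3469 12
STORE 1  -11 -3469
LT       0
PUSH 56  0 56
POP      0
LOAD 1   0 12
ADD      12
NEG      -12
LOAD 1   -12 12
MOD      0
PUSH -1  0 -1
OVER     0 -1 0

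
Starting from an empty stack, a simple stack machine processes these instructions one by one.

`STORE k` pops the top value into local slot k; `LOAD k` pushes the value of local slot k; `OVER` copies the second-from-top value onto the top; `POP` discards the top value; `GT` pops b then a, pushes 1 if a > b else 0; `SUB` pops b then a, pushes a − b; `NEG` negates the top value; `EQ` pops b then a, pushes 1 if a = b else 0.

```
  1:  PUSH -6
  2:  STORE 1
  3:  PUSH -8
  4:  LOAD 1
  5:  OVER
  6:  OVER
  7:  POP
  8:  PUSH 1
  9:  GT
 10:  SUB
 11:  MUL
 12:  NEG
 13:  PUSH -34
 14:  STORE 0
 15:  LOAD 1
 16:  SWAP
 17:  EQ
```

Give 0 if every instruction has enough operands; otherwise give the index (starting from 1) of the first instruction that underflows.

PUSH -6   -6
STORE 1   (empty)
PUSH -8   -8
LOAD 1    -8 -6
OVER      -8 -6 -8
OVER      -8 -6 -8 -6
POP       -8 -6 -8
PUSH 1    -8 -6 -8 1
GT        -8 -6 0
SUB       -8 -6
MUL       48
NEG       -48
PUSH -34  -48 -34
STORE 0   -48
LOAD 1    -48 -6
SWAP      -6 -48
EQ        0

0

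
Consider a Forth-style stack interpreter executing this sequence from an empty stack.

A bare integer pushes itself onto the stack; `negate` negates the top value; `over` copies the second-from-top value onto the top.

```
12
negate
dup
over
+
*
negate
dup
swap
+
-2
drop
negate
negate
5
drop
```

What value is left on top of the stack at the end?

-576

12     -> [12]
negate -> [-12]
dup    -> [-12, -12]
over   -> [-12, -12, -12]
+      -> [-12, -24]
*      -> [288]
negate -> [-288]
dup    -> [-288, -288]
swap   -> [-288, -288]
+      -> [-576]
-2     -> [-576, -2]
drop   -> [-576]
negate -> [576]
negate -> [-576]
5      -> [-576, 5]
drop   -> [-576]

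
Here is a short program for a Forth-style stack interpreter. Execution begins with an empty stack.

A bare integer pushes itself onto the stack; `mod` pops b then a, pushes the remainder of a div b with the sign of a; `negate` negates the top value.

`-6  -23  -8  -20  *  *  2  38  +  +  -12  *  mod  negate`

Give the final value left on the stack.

6

-6     : -6
-23    : -6 -23
-8     : -6 -23 -8
-20    : -6 -23 -8 -20
*      : -6 -23 160
*      : -6 -3680
2      : -6 -3680 2
38     : -6 -3680 2 38
+      : -6 -3680 40
+      : -6 -3640
-12    : -6 -3640 -12
*      : -6 43680
mod    : -6
negate : 6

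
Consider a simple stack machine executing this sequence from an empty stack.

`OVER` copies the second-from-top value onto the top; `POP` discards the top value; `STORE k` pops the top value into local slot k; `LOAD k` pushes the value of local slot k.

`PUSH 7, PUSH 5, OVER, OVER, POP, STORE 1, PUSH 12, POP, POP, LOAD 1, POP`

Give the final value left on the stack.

PUSH 7  : 7
PUSH 5  : 7 5
OVER    : 7 5 7
OVER    : 7 5 7 5
POP     : 7 5 7
STORE 1 : 7 5
PUSH 12 : 7 5 12
POP     : 7 5
POP     : 7
LOAD 1  : 7 7
POP     : 7

7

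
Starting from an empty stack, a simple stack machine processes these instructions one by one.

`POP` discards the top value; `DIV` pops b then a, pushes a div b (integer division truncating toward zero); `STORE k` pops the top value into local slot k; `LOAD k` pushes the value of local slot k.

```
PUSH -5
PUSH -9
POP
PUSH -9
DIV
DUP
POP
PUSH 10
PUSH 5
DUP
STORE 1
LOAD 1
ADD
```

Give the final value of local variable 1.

PUSH -5 : -5
PUSH -9 : -5 -9
POP     : -5
PUSH -9 : -5 -9
DIV     : 0
DUP     : 0 0
POP     : 0
PUSH 10 : 0 10
PUSH 5  : 0 10 5
DUP     : 0 10 5 5
STORE 1 : 0 10 5
LOAD 1  : 0 10 5 5
ADD     : 0 10 10

5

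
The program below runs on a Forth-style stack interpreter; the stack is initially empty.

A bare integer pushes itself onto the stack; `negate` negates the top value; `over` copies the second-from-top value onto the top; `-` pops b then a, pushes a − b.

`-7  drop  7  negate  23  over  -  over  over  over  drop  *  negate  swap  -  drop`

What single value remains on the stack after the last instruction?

-7

-7     : -7
drop   : (empty)
7      : 7
negate : -7
23     : -7 23
over   : -7 23 -7
-      : -7 30
over   : -7 30 -7
over   : -7 30 -7 30
over   : -7 30 -7 30 -7
drop   : -7 30 -7 30
*      : -7 30 -210
negate : -7 30 210
swap   : -7 210 30
-      : -7 180
drop   : -7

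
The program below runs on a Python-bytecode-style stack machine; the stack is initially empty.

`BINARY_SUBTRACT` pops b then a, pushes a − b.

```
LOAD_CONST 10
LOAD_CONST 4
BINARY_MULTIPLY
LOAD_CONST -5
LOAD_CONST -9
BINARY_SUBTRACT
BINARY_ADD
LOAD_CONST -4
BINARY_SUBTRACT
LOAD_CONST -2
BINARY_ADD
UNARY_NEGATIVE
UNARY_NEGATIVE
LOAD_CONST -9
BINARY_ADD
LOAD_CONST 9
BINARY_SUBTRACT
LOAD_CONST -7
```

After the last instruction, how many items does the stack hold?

2

LOAD_CONST 10   -> [10]
LOAD_CONST 4    -> [10, 4]
BINARY_MULTIPLY -> [40]
LOAD_CONST -5   -> [40, -5]
LOAD_CONST -9   -> [40, -5, -9]
BINARY_SUBTRACT -> [40, 4]
BINARY_ADD      -> [44]
LOAD_CONST -4   -> [44, -4]
BINARY_SUBTRACT -> [48]
LOAD_CONST -2   -> [48, -2]
BINARY_ADD      -> [46]
UNARY_NEGATIVE  -> [-46]
UNARY_NEGATIVE  -> [46]
LOAD_CONST -9   -> [46, -9]
BINARY_ADD      -> [37]
LOAD_CONST 9    -> [37, 9]
BINARY_SUBTRACT -> [28]
LOAD_CONST -7   -> [28, -7]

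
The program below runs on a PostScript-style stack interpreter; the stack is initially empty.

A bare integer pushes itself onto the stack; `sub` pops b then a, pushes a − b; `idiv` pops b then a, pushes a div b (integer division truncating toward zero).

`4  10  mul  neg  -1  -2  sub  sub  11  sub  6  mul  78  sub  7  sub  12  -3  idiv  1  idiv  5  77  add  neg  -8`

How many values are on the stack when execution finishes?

4

4    → 4
10   → 4 10
mul  → 40
neg  → -40
-1   → -40 -1
-2   → -40 -1 -2
sub  → -40 1
sub  → -41
11   → -41 11
sub  → -52
6    → -52 6
mul  → -312
78   → -312 78
sub  → -390
7    → -390 7
sub  → -397
12   → -397 12
-3   → -397 12 -3
idiv → -397 -4
1    → -397 -4 1
idiv → -397 -4
5    → -397 -4 5
77   → -397 -4 5 77
add  → -397 -4 82
neg  → -397 -4 -82
-8   → -397 -4 -82 -8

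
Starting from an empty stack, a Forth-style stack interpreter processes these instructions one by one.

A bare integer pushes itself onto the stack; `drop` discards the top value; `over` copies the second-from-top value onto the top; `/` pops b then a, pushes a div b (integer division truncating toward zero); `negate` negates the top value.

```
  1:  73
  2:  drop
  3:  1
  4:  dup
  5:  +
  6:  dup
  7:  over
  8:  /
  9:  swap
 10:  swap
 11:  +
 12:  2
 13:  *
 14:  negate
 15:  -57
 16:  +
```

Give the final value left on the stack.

-63

73     -> 73
drop   -> (empty)
1      -> 1
dup    -> 1 1
+      -> 2
dup    -> 2 2
over   -> 2 2 2
/      -> 2 1
swap   -> 1 2
swap   -> 2 1
+      -> 3
2      -> 3 2
*      -> 6
negate -> -6
-57    -> -6 -57
+      -> -63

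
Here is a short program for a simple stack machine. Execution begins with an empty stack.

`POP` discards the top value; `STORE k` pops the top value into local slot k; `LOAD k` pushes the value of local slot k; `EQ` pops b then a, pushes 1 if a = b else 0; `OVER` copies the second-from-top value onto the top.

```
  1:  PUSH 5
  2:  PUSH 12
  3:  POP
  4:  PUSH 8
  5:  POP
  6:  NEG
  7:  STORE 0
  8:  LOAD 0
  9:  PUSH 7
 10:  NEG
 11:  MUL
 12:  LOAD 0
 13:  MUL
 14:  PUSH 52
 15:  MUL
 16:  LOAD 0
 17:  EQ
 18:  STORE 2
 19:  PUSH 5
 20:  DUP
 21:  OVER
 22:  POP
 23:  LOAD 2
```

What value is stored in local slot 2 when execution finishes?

0

PUSH 5   [5]
PUSH 12  [5, 12]
POP      [5]
PUSH 8   [5, 8]
POP      [5]
NEG      [-5]
STORE 0  []
LOAD 0   [-5]
PUSH 7   [-5, 7]
NEG      [-5, -7]
MUL      [35]
LOAD 0   [35, -5]
MUL      [-175]
PUSH 52  [-175, 52]
MUL      [-9100]
LOAD 0   [-9100, -5]
EQ       [0]
STORE 2  []
PUSH 5   [5]
DUP      [5, 5]
OVER     [5, 5, 5]
POP      [5, 5]
LOAD 2   [5, 5, 0]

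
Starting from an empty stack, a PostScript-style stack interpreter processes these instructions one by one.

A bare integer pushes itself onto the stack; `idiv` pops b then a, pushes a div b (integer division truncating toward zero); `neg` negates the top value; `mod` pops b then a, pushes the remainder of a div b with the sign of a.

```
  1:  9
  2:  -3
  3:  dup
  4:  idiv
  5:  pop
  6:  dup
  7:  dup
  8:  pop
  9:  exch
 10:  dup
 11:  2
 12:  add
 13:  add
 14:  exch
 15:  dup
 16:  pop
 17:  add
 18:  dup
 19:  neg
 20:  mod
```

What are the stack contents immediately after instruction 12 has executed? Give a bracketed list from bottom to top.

9    -> [9]
-3   -> [9, -3]
dup  -> [9, -3, -3]
idiv -> [9, 1]
pop  -> [9]
dup  -> [9, 9]
dup  -> [9, 9, 9]
pop  -> [9, 9]
exch -> [9, 9]
dup  -> [9, 9, 9]
2    -> [9, 9, 9, 2]
add  -> [9, 9, 11]

[9, 9, 11]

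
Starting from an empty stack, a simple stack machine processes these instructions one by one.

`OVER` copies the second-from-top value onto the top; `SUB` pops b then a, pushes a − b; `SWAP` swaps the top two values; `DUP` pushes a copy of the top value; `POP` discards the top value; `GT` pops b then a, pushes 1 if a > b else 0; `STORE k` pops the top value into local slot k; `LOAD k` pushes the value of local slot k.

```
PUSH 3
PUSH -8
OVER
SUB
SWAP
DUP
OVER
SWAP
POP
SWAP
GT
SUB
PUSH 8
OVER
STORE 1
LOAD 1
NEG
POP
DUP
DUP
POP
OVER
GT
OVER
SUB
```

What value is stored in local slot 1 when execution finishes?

PUSH 3  → 3
PUSH -8 → 3 -8
OVER    → 3 -8 3
SUB     → 3 -11
SWAP    → -11 3
DUP     → -11 3 3
OVER    → -11 3 3 3
SWAP    → -11 3 3 3
POP     → -11 3 3
SWAP    → -11 3 3
GT      → -11 0
SUB     → -11
PUSH 8  → -11 8
OVER    → -11 8 -11
STORE 1 → -11 8
LOAD 1  → -11 8 -11
NEG     → -11 8 11
POP     → -11 8
DUP     → -11 8 8
DUP     → -11 8 8 8
POP     → -11 8 8
OVER    → -11 8 8 8
GT      → -11 8 0
OVER    → -11 8 0 8
SUB     → -11 8 -8

-11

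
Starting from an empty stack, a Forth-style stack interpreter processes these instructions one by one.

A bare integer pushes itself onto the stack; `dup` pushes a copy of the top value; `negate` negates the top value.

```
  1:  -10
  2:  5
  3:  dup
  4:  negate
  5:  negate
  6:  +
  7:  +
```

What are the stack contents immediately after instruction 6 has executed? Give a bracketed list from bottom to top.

[-10, 10]

-10    → [-10]
5      → [-10, 5]
dup    → [-10, 5, 5]
negate → [-10, 5, -5]
negate → [-10, 5, 5]
+      → [-10, 10]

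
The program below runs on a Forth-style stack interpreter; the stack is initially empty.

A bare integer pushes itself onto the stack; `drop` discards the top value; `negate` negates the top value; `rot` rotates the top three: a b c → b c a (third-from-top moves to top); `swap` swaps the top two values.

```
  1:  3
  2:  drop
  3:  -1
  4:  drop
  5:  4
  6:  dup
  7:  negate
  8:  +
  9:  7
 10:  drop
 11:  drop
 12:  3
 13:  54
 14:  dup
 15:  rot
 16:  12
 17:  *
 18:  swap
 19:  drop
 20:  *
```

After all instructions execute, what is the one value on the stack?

1944

3      → [3]
drop   → []
-1     → [-1]
drop   → []
4      → [4]
dup    → [4, 4]
negate → [4, -4]
+      → [0]
7      → [0, 7]
drop   → [0]
drop   → []
3      → [3]
54     → [3, 54]
dup    → [3, 54, 54]
rot    → [54, 54, 3]
12     → [54, 54, 3, 12]
*      → [54, 54, 36]
swap   → [54, 36, 54]
drop   → [54, 36]
*      → [1944]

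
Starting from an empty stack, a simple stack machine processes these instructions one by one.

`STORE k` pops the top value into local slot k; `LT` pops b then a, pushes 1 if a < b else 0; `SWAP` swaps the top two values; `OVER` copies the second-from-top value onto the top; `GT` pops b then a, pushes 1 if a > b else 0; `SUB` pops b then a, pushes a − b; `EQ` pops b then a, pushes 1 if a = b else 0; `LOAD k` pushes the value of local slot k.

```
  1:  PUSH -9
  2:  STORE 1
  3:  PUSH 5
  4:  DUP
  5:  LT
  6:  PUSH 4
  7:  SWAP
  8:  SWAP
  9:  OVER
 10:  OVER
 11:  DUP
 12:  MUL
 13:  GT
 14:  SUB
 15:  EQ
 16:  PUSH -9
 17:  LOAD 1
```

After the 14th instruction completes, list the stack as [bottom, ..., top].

[0, 4]

PUSH -9 -> -9
STORE 1 -> (empty)
PUSH 5  -> 5
DUP     -> 5 5
LT      -> 0
PUSH 4  -> 0 4
SWAP    -> 4 0
SWAP    -> 0 4
OVER    -> 0 4 0
OVER    -> 0 4 0 4
DUP     -> 0 4 0 4 4
MUL     -> 0 4 0 16
GT      -> 0 4 0
SUB     -> 0 4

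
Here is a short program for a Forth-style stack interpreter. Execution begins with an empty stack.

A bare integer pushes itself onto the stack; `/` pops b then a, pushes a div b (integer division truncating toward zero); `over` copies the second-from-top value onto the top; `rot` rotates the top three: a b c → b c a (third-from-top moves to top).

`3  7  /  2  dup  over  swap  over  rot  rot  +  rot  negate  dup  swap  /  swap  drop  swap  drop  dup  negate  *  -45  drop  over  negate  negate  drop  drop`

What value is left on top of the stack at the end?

0

3      -> 3
7      -> 3 7
/      -> 0
2      -> 0 2
dup    -> 0 2 2
over   -> 0 2 2 2
swap   -> 0 2 2 2
over   -> 0 2 2 2 2
rot    -> 0 2 2 2 2
rot    -> 0 2 2 2 2
+      -> 0 2 2 4
rot    -> 0 2 4 2
negate -> 0 2 4 -2
dup    -> 0 2 4 -2 -2
swap   -> 0 2 4 -2 -2
/      -> 0 2 4 1
swap   -> 0 2 1 4
drop   -> 0 2 1
swap   -> 0 1 2
drop   -> 0 1
dup    -> 0 1 1
negate -> 0 1 -1
*      -> 0 -1
-45    -> 0 -1 -45
drop   -> 0 -1
over   -> 0 -1 0
negate -> 0 -1 0
negate -> 0 -1 0
drop   -> 0 -1
drop   -> 0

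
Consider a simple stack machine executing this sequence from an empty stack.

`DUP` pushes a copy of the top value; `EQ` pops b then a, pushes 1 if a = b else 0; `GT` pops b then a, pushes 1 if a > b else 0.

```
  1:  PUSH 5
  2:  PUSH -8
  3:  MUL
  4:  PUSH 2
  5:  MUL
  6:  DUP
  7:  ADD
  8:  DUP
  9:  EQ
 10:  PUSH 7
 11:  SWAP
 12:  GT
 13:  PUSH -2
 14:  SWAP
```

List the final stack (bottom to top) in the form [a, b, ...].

[-2, 1]

PUSH 5  → 5
PUSH -8 → 5 -8
MUL     → -40
PUSH 2  → -40 2
MUL     → -80
DUP     → -80 -80
ADD     → -160
DUP     → -160 -160
EQ      → 1
PUSH 7  → 1 7
SWAP    → 7 1
GT      → 1
PUSH -2 → 1 -2
SWAP    → -2 1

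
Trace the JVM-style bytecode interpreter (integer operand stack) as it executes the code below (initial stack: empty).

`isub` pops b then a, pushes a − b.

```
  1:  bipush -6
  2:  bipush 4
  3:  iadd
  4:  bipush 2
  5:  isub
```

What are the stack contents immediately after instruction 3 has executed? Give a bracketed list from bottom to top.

bipush -6  [-6]
bipush 4   [-6, 4]
iadd       [-2]

[-2]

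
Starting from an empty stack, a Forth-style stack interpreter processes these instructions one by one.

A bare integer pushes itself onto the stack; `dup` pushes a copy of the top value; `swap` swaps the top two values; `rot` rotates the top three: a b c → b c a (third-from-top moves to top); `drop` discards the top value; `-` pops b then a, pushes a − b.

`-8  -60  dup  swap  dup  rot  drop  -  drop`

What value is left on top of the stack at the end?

-8    [-8]
-60   [-8, -60]
dup   [-8, -60, -60]
swap  [-8, -60, -60]
dup   [-8, -60, -60, -60]
rot   [-8, -60, -60, -60]
drop  [-8, -60, -60]
-     [-8, 0]
drop  [-8]

-8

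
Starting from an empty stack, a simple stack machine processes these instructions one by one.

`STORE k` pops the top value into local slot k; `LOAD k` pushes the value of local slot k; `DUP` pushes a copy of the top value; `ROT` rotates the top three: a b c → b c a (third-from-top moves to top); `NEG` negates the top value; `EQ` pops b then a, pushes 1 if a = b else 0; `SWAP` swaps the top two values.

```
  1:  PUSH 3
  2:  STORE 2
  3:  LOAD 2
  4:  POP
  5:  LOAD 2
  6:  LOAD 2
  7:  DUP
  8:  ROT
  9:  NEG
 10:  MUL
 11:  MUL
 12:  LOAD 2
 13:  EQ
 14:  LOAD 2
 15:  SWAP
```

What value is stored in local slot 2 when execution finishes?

PUSH 3  : 3
STORE 2 : (empty)
LOAD 2  : 3
POP     : (empty)
LOAD 2  : 3
LOAD 2  : 3 3
DUP     : 3 3 3
ROT     : 3 3 3
NEG     : 3 3 -3
MUL     : 3 -9
MUL     : -27
LOAD 2  : -27 3
EQ      : 0
LOAD 2  : 0 3
SWAP    : 3 0

3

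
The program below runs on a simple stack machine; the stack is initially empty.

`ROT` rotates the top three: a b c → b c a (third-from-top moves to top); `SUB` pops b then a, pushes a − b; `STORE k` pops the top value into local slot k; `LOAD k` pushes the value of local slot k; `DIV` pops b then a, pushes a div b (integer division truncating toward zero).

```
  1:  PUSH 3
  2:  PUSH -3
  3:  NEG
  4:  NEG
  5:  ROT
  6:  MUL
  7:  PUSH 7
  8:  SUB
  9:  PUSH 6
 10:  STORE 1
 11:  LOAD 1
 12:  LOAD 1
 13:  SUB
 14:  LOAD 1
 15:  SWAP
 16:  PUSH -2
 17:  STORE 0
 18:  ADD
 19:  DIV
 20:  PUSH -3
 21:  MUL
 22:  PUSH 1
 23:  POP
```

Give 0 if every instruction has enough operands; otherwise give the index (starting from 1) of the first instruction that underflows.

5

PUSH 3   3
PUSH -3  3 -3
NEG      3 3
NEG      3 -3
ROT  — needs 3 operands, stack has 2 → underflow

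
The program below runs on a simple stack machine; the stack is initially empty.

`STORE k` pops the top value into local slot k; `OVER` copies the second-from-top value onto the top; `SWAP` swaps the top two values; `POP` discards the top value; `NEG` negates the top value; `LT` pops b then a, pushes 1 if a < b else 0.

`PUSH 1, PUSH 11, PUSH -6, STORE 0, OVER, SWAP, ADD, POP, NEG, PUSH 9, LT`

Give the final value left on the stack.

PUSH 1  → [1]
PUSH 11 → [1, 11]
PUSH -6 → [1, 11, -6]
STORE 0 → [1, 11]
OVER    → [1, 11, 1]
SWAP    → [1, 1, 11]
ADD     → [1, 12]
POP     → [1]
NEG     → [-1]
PUSH 9  → [-1, 9]
LT      → [1]

1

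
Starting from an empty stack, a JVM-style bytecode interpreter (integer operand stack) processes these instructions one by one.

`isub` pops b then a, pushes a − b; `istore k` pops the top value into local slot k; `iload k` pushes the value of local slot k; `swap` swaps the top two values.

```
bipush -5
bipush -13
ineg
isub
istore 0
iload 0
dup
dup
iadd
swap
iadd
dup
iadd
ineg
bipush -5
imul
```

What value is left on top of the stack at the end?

bipush -5  -> -5
bipush -13 -> -5 -13
ineg       -> -5 13
isub       -> -18
istore 0   -> (empty)
iload 0    -> -18
dup        -> -18 -18
dup        -> -18 -18 -18
iadd       -> -18 -36
swap       -> -36 -18
iadd       -> -54
dup        -> -54 -54
iadd       -> -108
ineg       -> 108
bipush -5  -> 108 -5
imul       -> -540

-540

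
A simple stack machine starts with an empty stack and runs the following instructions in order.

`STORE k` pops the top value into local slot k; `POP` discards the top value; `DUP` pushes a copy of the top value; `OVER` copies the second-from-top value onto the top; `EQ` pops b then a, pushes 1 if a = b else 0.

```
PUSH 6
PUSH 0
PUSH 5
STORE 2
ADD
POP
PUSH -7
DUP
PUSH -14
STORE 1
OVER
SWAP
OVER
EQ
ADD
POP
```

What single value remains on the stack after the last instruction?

-7

PUSH 6    [6]
PUSH 0    [6, 0]
PUSH 5    [6, 0, 5]
STORE 2   [6, 0]
ADD       [6]
POP       []
PUSH -7   [-7]
DUP       [-7, -7]
PUSH -14  [-7, -7, -14]
STORE 1   [-7, -7]
OVER      [-7, -7, -7]
SWAP      [-7, -7, -7]
OVER      [-7, -7, -7, -7]
EQ        [-7, -7, 1]
ADD       [-7, -6]
POP       [-7]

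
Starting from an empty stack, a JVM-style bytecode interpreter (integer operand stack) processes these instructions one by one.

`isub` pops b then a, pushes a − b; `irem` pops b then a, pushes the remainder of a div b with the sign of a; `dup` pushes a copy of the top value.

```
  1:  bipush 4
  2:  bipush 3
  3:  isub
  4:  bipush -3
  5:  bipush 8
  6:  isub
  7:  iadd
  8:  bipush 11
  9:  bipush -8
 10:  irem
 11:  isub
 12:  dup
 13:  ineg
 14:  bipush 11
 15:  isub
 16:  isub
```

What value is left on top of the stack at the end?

bipush 4  → [4]
bipush 3  → [4, 3]
isub      → [1]
bipush -3 → [1, -3]
bipush 8  → [1, -3, 8]
isub      → [1, -11]
iadd      → [-10]
bipush 11 → [-10, 11]
bipush -8 → [-10, 11, -8]
irem      → [-10, 3]
isub      → [-13]
dup       → [-13, -13]
ineg      → [-13, 13]
bipush 11 → [-13, 13, 11]
isub      → [-13, 2]
isub      → [-15]

-15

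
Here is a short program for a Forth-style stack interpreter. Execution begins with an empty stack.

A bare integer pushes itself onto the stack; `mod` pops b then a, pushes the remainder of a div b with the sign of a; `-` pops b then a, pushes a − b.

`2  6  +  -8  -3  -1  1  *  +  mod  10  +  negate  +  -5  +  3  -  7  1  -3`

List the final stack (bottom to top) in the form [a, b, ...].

[-10, 7, 1, -3]

2      → 2
6      → 2 6
+      → 8
-8     → 8 -8
-3     → 8 -8 -3
-1     → 8 -8 -3 -1
1      → 8 -8 -3 -1 1
*      → 8 -8 -3 -1
+      → 8 -8 -4
mod    → 8 0
10     → 8 0 10
+      → 8 10
negate → 8 -10
+      → -2
-5     → -2 -5
+      → -7
3      → -7 3
-      → -10
7      → -10 7
1      → -10 7 1
-3     → -10 7 1 -3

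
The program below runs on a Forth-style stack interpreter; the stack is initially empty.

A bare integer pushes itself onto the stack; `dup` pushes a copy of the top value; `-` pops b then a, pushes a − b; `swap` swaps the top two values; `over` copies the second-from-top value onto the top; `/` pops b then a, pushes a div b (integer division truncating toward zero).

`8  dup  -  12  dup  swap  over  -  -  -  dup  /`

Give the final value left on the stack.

8    → [8]
dup  → [8, 8]
-    → [0]
12   → [0, 12]
dup  → [0, 12, 12]
swap → [0, 12, 12]
over → [0, 12, 12, 12]
-    → [0, 12, 0]
-    → [0, 12]
-    → [-12]
dup  → [-12, -12]
/    → [1]

1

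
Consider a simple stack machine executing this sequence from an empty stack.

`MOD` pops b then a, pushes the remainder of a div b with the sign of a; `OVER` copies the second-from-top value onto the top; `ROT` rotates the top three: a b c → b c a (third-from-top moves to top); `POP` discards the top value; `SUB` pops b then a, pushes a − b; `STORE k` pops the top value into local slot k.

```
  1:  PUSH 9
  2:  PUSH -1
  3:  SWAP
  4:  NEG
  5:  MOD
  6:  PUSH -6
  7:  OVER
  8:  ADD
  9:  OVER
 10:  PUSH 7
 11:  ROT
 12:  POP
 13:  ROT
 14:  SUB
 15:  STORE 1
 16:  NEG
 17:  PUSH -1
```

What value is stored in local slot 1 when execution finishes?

8

PUSH 9  -> 9
PUSH -1 -> 9 -1
SWAP    -> -1 9
NEG     -> -1 -9
MOD     -> -1
PUSH -6 -> -1 -6
OVER    -> -1 -6 -1
ADD     -> -1 -7
OVER    -> -1 -7 -1
PUSH 7  -> -1 -7 -1 7
ROT     -> -1 -1 7 -7
POP     -> -1 -1 7
ROT     -> -1 7 -1
SUB     -> -1 8
STORE 1 -> -1
NEG     -> 1
PUSH -1 -> 1 -1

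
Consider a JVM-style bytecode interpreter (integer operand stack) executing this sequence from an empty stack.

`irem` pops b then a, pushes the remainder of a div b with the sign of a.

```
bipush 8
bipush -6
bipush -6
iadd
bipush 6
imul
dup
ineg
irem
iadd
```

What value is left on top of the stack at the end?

bipush 8   [8]
bipush -6  [8, -6]
bipush -6  [8, -6, -6]
iadd       [8, -12]
bipush 6   [8, -12, 6]
imul       [8, -72]
dup        [8, -72, -72]
ineg       [8, -72, 72]
irem       [8, 0]
iadd       [8]

8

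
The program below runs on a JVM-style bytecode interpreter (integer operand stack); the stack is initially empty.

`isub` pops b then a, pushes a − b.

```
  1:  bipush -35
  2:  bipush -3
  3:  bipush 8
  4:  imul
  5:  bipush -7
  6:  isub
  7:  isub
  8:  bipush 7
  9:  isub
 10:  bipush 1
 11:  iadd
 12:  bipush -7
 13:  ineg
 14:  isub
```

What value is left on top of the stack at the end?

-31

bipush -35  -35
bipush -3   -35 -3
bipush 8    -35 -3 8
imul        -35 -24
bipush -7   -35 -24 -7
isub        -35 -17
isub        -18
bipush 7    -18 7
isub        -25
bipush 1    -25 1
iadd        -24
bipush -7   -24 -7
ineg        -24 7
isub        -31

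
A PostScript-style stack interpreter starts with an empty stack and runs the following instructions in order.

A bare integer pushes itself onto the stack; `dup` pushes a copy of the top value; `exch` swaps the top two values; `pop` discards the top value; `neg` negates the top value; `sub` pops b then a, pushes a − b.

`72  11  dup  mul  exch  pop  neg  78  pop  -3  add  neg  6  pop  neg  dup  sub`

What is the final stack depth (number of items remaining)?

72   -> [72]
11   -> [72, 11]
dup  -> [72, 11, 11]
mul  -> [72, 121]
exch -> [121, 72]
pop  -> [121]
neg  -> [-121]
78   -> [-121, 78]
pop  -> [-121]
-3   -> [-121, -3]
add  -> [-124]
neg  -> [124]
6    -> [124, 6]
pop  -> [124]
neg  -> [-124]
dup  -> [-124, -124]
sub  -> [0]

1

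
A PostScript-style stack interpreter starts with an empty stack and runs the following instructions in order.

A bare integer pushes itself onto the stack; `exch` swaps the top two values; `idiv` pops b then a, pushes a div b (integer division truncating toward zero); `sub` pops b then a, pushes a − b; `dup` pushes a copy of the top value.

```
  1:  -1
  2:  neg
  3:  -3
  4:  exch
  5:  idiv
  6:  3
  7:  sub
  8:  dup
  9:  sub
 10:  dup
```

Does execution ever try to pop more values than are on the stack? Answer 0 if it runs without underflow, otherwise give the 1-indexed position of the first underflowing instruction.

-1    -1
neg   1
-3    1 -3
exch  -3 1
idiv  -3
3     -3 3
sub   -6
dup   -6 -6
sub   0
dup   0 0

0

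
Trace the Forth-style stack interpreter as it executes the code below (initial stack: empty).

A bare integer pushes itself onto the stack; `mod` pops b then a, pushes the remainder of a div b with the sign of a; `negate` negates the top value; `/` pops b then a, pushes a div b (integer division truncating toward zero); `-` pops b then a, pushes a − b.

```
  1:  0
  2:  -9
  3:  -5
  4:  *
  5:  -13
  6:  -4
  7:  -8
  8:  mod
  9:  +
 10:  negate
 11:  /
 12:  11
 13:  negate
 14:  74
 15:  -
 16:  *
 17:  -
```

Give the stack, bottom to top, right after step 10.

[0, 45, 17]

0      : 0
-9     : 0 -9
-5     : 0 -9 -5
*      : 0 45
-13    : 0 45 -13
-4     : 0 45 -13 -4
-8     : 0 45 -13 -4 -8
mod    : 0 45 -13 -4
+      : 0 45 -17
negate : 0 45 17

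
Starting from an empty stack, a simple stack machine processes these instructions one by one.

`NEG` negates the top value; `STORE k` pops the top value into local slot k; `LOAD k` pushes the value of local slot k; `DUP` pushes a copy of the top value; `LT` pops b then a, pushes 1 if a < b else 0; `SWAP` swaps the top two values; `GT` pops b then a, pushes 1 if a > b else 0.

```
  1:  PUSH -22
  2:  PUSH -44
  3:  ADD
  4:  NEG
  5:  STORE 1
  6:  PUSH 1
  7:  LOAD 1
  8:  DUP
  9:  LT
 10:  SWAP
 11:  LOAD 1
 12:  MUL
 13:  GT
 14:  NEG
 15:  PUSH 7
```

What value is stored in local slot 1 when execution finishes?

66

PUSH -22 : -22
PUSH -44 : -22 -44
ADD      : -66
NEG      : 66
STORE 1  : (empty)
PUSH 1   : 1
LOAD 1   : 1 66
DUP      : 1 66 66
LT       : 1 0
SWAP     : 0 1
LOAD 1   : 0 1 66
MUL      : 0 66
GT       : 0
NEG      : 0
PUSH 7   : 0 7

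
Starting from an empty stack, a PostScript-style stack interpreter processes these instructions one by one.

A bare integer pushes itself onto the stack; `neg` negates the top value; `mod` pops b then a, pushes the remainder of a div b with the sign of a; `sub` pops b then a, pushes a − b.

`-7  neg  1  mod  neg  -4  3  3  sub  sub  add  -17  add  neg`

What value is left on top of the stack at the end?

21

-7  → -7
neg → 7
1   → 7 1
mod → 0
neg → 0
-4  → 0 -4
3   → 0 -4 3
3   → 0 -4 3 3
sub → 0 -4 0
sub → 0 -4
add → -4
-17 → -4 -17
add → -21
neg → 21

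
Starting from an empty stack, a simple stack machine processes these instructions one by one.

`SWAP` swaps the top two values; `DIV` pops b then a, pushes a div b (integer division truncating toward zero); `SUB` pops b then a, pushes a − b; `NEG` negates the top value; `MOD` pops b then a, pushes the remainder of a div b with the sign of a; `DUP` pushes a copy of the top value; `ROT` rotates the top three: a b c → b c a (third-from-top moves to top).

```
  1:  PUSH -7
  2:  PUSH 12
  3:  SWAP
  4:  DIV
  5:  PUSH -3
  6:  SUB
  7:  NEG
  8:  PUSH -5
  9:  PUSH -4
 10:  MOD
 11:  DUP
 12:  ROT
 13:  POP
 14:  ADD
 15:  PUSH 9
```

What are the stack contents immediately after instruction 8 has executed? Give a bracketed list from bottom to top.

PUSH -7  -7
PUSH 12  -7 12
SWAP     12 -7
DIV      -1
PUSH -3  -1 -3
SUB      2
NEG      -2
PUSH -5  -2 -5

[-2, -5]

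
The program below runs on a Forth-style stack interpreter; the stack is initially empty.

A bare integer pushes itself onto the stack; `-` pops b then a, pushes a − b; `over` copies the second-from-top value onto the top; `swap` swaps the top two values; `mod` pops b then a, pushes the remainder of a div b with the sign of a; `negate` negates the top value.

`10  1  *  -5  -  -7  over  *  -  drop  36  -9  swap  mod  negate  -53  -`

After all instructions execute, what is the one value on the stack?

10     : [10]
1      : [10, 1]
*      : [10]
-5     : [10, -5]
-      : [15]
-7     : [15, -7]
over   : [15, -7, 15]
*      : [15, -105]
-      : [120]
drop   : []
36     : [36]
-9     : [36, -9]
swap   : [-9, 36]
mod    : [-9]
negate : [9]
-53    : [9, -53]
-      : [62]

62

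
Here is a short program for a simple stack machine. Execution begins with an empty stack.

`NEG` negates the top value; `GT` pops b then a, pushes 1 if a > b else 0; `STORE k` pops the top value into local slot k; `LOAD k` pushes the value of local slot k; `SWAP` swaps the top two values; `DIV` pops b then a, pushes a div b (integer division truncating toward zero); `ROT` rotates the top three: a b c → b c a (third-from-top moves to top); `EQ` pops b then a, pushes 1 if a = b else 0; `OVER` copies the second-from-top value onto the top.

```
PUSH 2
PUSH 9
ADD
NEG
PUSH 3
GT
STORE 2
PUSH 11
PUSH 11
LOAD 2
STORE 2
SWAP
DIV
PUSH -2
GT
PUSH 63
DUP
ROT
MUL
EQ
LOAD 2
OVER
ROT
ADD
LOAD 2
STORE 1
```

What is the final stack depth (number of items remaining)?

PUSH 2  : 2
PUSH 9  : 2 9
ADD     : 11
NEG     : -11
PUSH 3  : -11 3
GT      : 0
STORE 2 : (empty)
PUSH 11 : 11
PUSH 11 : 11 11
LOAD 2  : 11 11 0
STORE 2 : 11 11
SWAP    : 11 11
DIV     : 1
PUSH -2 : 1 -2
GT      : 1
PUSH 63 : 1 63
DUP     : 1 63 63
ROT     : 63 63 1
MUL     : 63 63
EQ      : 1
LOAD 2  : 1 0
OVER    : 1 0 1
ROT     : 0 1 1
ADD     : 0 2
LOAD 2  : 0 2 0
STORE 1 : 0 2

2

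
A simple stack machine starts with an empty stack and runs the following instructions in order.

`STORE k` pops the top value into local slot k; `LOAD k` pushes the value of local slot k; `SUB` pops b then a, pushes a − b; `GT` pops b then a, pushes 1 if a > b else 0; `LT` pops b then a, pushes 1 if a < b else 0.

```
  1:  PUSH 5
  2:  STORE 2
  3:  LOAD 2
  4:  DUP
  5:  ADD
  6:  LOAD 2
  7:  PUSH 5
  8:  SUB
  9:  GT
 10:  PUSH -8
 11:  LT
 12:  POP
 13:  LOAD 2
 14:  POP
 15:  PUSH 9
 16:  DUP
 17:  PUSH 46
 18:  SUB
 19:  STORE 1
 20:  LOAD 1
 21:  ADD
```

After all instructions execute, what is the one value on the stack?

PUSH 5  → 5
STORE 2 → (empty)
LOAD 2  → 5
DUP     → 5 5
ADD     → 10
LOAD 2  → 10 5
PUSH 5  → 10 5 5
SUB     → 10 0
GT      → 1
PUSH -8 → 1 -8
LT      → 0
POP     → (empty)
LOAD 2  → 5
POP     → (empty)
PUSH 9  → 9
DUP     → 9 9
PUSH 46 → 9 9 46
SUB     → 9 -37
STORE 1 → 9
LOAD 1  → 9 -37
ADD     → -28

-28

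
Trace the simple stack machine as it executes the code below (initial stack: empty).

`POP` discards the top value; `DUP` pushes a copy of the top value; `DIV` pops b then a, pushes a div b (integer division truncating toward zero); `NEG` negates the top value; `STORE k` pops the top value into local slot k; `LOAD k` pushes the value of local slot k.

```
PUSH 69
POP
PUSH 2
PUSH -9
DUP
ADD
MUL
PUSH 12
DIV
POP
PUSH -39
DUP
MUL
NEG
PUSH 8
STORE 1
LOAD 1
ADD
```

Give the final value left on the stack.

-1513

PUSH 69  : [69]
POP      : []
PUSH 2   : [2]
PUSH -9  : [2, -9]
DUP      : [2, -9, -9]
ADD      : [2, -18]
MUL      : [-36]
PUSH 12  : [-36, 12]
DIV      : [-3]
POP      : []
PUSH -39 : [-39]
DUP      : [-39, -39]
MUL      : [1521]
NEG      : [-1521]
PUSH 8   : [-1521, 8]
STORE 1  : [-1521]
LOAD 1   : [-1521, 8]
ADD      : [-1513]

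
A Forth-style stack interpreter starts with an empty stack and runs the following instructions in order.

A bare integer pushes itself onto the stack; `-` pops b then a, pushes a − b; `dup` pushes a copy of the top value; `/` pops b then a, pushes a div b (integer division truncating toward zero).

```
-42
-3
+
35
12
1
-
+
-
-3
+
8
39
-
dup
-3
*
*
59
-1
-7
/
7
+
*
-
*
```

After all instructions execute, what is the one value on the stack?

309824

-42  [-42]
-3   [-42, -3]
+    [-45]
35   [-45, 35]
12   [-45, 35, 12]
1    [-45, 35, 12, 1]
-    [-45, 35, 11]
+    [-45, 46]
-    [-91]
-3   [-91, -3]
+    [-94]
8    [-94, 8]
39   [-94, 8, 39]
-    [-94, -31]
dup  [-94, -31, -31]
-3   [-94, -31, -31, -3]
*    [-94, -31, 93]
*    [-94, -2883]
59   [-94, -2883, 59]
-1   [-94, -2883, 59, -1]
-7   [-94, -2883, 59, -1, -7]
/    [-94, -2883, 59, 0]
7    [-94, -2883, 59, 0, 7]
+    [-94, -2883, 59, 7]
*    [-94, -2883, 413]
-    [-94, -3296]
*    [309824]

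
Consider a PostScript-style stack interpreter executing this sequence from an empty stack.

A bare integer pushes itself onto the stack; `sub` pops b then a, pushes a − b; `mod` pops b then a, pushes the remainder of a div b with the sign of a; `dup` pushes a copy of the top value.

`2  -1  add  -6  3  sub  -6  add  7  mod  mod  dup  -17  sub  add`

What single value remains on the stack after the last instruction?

17

2   : 2
-1  : 2 -1
add : 1
-6  : 1 -6
3   : 1 -6 3
sub : 1 -9
-6  : 1 -9 -6
add : 1 -15
7   : 1 -15 7
mod : 1 -1
mod : 0
dup : 0 0
-17 : 0 0 -17
sub : 0 17
add : 17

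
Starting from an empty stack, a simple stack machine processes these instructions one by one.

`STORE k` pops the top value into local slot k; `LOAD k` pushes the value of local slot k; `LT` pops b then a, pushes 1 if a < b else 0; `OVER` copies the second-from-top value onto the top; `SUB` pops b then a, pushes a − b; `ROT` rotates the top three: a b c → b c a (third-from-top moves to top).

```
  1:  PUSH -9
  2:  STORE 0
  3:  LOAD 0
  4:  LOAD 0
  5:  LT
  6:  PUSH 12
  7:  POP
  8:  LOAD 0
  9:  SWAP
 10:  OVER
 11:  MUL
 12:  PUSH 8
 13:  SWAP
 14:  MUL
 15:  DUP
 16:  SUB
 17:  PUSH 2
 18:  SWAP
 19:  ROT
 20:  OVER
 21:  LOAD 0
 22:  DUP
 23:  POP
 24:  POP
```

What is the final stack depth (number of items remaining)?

4

PUSH -9 → -9
STORE 0 → (empty)
LOAD 0  → -9
LOAD 0  → -9 -9
LT      → 0
PUSH 12 → 0 12
POP     → 0
LOAD 0  → 0 -9
SWAP    → -9 0
OVER    → -9 0 -9
MUL     → -9 0
PUSH 8  → -9 0 8
SWAP    → -9 8 0
MUL     → -9 0
DUP     → -9 0 0
SUB     → -9 0
PUSH 2  → -9 0 2
SWAP    → -9 2 0
ROT     → 2 0 -9
OVER    → 2 0 -9 0
LOAD 0  → 2 0 -9 0 -9
DUP     → 2 0 -9 0 -9 -9
POP     → 2 0 -9 0 -9
POP     → 2 0 -9 0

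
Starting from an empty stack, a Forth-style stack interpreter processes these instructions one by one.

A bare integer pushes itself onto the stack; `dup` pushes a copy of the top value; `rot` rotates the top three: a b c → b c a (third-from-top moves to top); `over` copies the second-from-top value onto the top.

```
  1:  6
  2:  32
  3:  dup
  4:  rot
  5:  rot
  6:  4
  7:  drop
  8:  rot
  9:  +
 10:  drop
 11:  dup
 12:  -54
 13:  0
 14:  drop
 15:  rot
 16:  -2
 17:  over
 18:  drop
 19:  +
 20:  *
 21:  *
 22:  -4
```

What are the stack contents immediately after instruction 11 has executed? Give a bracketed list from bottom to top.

[6, 6]

6     [6]
32    [6, 32]
dup   [6, 32, 32]
rot   [32, 32, 6]
rot   [32, 6, 32]
4     [32, 6, 32, 4]
drop  [32, 6, 32]
rot   [6, 32, 32]
+     [6, 64]
drop  [6]
dup   [6, 6]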